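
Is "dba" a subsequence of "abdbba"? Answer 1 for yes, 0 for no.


Check if "dba" is a subsequence of "abdbba"
Greedy scan:
  Position 0 ('a'): no match needed
  Position 1 ('b'): no match needed
  Position 2 ('d'): matches sub[0] = 'd'
  Position 3 ('b'): matches sub[1] = 'b'
  Position 4 ('b'): no match needed
  Position 5 ('a'): matches sub[2] = 'a'
All 3 characters matched => is a subsequence

1


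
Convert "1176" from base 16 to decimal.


Input: "1176" in base 16
Positional expansion:
  Digit '1' (value 1) x 16^3 = 4096
  Digit '1' (value 1) x 16^2 = 256
  Digit '7' (value 7) x 16^1 = 112
  Digit '6' (value 6) x 16^0 = 6
Sum = 4470

4470


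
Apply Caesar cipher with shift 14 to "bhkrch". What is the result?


Caesar cipher: shift "bhkrch" by 14
  'b' (pos 1) + 14 = pos 15 = 'p'
  'h' (pos 7) + 14 = pos 21 = 'v'
  'k' (pos 10) + 14 = pos 24 = 'y'
  'r' (pos 17) + 14 = pos 5 = 'f'
  'c' (pos 2) + 14 = pos 16 = 'q'
  'h' (pos 7) + 14 = pos 21 = 'v'
Result: pvyfqv

pvyfqv


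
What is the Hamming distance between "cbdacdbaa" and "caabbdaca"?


Comparing "cbdacdbaa" and "caabbdaca" position by position:
  Position 0: 'c' vs 'c' => same
  Position 1: 'b' vs 'a' => differ
  Position 2: 'd' vs 'a' => differ
  Position 3: 'a' vs 'b' => differ
  Position 4: 'c' vs 'b' => differ
  Position 5: 'd' vs 'd' => same
  Position 6: 'b' vs 'a' => differ
  Position 7: 'a' vs 'c' => differ
  Position 8: 'a' vs 'a' => same
Total differences (Hamming distance): 6

6


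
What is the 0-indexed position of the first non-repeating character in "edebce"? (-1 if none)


Input: edebce
Character frequencies:
  'b': 1
  'c': 1
  'd': 1
  'e': 3
Scanning left to right for freq == 1:
  Position 0 ('e'): freq=3, skip
  Position 1 ('d'): unique! => answer = 1

1


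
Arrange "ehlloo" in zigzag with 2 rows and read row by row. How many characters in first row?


Zigzag "ehlloo" into 2 rows:
Placing characters:
  'e' => row 0
  'h' => row 1
  'l' => row 0
  'l' => row 1
  'o' => row 0
  'o' => row 1
Rows:
  Row 0: "elo"
  Row 1: "hlo"
First row length: 3

3


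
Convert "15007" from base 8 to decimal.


Input: "15007" in base 8
Positional expansion:
  Digit '1' (value 1) x 8^4 = 4096
  Digit '5' (value 5) x 8^3 = 2560
  Digit '0' (value 0) x 8^2 = 0
  Digit '0' (value 0) x 8^1 = 0
  Digit '7' (value 7) x 8^0 = 7
Sum = 6663

6663


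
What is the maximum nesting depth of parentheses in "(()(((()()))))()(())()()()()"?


Input: "(()(((()()))))()(())()()()()"
Tracking depth:
  Position 0 '(': depth becomes 1
  Position 1 '(': depth becomes 2
  Position 2 ')': depth becomes 1
  Position 3 '(': depth becomes 2
  Position 4 '(': depth becomes 3
  Position 5 '(': depth becomes 4
  Position 6 '(': depth becomes 5
  Position 7 ')': depth becomes 4
  Position 8 '(': depth becomes 5
  Position 9 ')': depth becomes 4
  Position 10 ')': depth becomes 3
  Position 11 ')': depth becomes 2
  Position 12 ')': depth becomes 1
  Position 13 ')': depth becomes 0
  Position 14 '(': depth becomes 1
  Position 15 ')': depth becomes 0
  Position 16 '(': depth becomes 1
  Position 17 '(': depth becomes 2
  Position 18 ')': depth becomes 1
  Position 19 ')': depth becomes 0
  Position 20 '(': depth becomes 1
  Position 21 ')': depth becomes 0
  Position 22 '(': depth becomes 1
  Position 23 ')': depth becomes 0
  Position 24 '(': depth becomes 1
  Position 25 ')': depth becomes 0
  Position 26 '(': depth becomes 1
  Position 27 ')': depth becomes 0
Maximum depth reached: 5

5


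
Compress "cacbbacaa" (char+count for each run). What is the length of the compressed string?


Input: cacbbacaa
Runs:
  'c' x 1 => "c1"
  'a' x 1 => "a1"
  'c' x 1 => "c1"
  'b' x 2 => "b2"
  'a' x 1 => "a1"
  'c' x 1 => "c1"
  'a' x 2 => "a2"
Compressed: "c1a1c1b2a1c1a2"
Compressed length: 14

14


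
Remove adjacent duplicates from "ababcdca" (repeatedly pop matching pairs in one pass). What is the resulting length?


Input: ababcdca
Stack-based adjacent duplicate removal:
  Read 'a': push. Stack: a
  Read 'b': push. Stack: ab
  Read 'a': push. Stack: aba
  Read 'b': push. Stack: abab
  Read 'c': push. Stack: ababc
  Read 'd': push. Stack: ababcd
  Read 'c': push. Stack: ababcdc
  Read 'a': push. Stack: ababcdca
Final stack: "ababcdca" (length 8)

8


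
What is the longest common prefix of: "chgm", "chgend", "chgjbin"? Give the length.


Words: chgm, chgend, chgjbin
  Position 0: all 'c' => match
  Position 1: all 'h' => match
  Position 2: all 'g' => match
  Position 3: ('m', 'e', 'j') => mismatch, stop
LCP = "chg" (length 3)

3


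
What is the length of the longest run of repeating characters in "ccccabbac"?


Input: "ccccabbac"
Scanning for longest run:
  Position 1 ('c'): continues run of 'c', length=2
  Position 2 ('c'): continues run of 'c', length=3
  Position 3 ('c'): continues run of 'c', length=4
  Position 4 ('a'): new char, reset run to 1
  Position 5 ('b'): new char, reset run to 1
  Position 6 ('b'): continues run of 'b', length=2
  Position 7 ('a'): new char, reset run to 1
  Position 8 ('c'): new char, reset run to 1
Longest run: 'c' with length 4

4


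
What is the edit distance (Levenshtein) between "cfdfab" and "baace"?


Computing edit distance: "cfdfab" -> "baace"
DP table:
           b    a    a    c    e
      0    1    2    3    4    5
  c   1    1    2    3    3    4
  f   2    2    2    3    4    4
  d   3    3    3    3    4    5
  f   4    4    4    4    4    5
  a   5    5    4    4    5    5
  b   6    5    5    5    5    6
Edit distance = dp[6][5] = 6

6


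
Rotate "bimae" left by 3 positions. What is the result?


Input: "bimae", rotate left by 3
First 3 characters: "bim"
Remaining characters: "ae"
Concatenate remaining + first: "ae" + "bim" = "aebim"

aebim


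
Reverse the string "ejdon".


Input: ejdon
Reading characters right to left:
  Position 4: 'n'
  Position 3: 'o'
  Position 2: 'd'
  Position 1: 'j'
  Position 0: 'e'
Reversed: nodje

nodje


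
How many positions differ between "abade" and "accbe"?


Comparing "abade" and "accbe" position by position:
  Position 0: 'a' vs 'a' => same
  Position 1: 'b' vs 'c' => DIFFER
  Position 2: 'a' vs 'c' => DIFFER
  Position 3: 'd' vs 'b' => DIFFER
  Position 4: 'e' vs 'e' => same
Positions that differ: 3

3


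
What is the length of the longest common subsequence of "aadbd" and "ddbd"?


LCS of "aadbd" and "ddbd"
DP table:
           d    d    b    d
      0    0    0    0    0
  a   0    0    0    0    0
  a   0    0    0    0    0
  d   0    1    1    1    1
  b   0    1    1    2    2
  d   0    1    2    2    3
LCS length = dp[5][4] = 3

3


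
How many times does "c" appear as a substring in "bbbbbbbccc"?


Searching for "c" in "bbbbbbbccc"
Scanning each position:
  Position 0: "b" => no
  Position 1: "b" => no
  Position 2: "b" => no
  Position 3: "b" => no
  Position 4: "b" => no
  Position 5: "b" => no
  Position 6: "b" => no
  Position 7: "c" => MATCH
  Position 8: "c" => MATCH
  Position 9: "c" => MATCH
Total occurrences: 3

3


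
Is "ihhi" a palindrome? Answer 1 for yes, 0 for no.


Input: ihhi
Reversed: ihhi
  Compare pos 0 ('i') with pos 3 ('i'): match
  Compare pos 1 ('h') with pos 2 ('h'): match
Result: palindrome

1


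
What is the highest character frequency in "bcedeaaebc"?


Input: bcedeaaebc
Character counts:
  'a': 2
  'b': 2
  'c': 2
  'd': 1
  'e': 3
Maximum frequency: 3

3


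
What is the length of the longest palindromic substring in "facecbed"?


Input: "facecbed"
Checking substrings for palindromes:
  [2:5] "cec" (len 3) => palindrome
Longest palindromic substring: "cec" with length 3

3


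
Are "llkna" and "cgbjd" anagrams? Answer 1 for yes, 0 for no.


Strings: "llkna", "cgbjd"
Sorted first:  aklln
Sorted second: bcdgj
Differ at position 0: 'a' vs 'b' => not anagrams

0


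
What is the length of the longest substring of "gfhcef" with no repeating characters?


Input: "gfhcef"
Sliding window (track last position of each char):
  Position 0 ('g'): window [0,0] length 1 -- new best
  Position 1 ('f'): window [0,1] length 2 -- new best
  Position 2 ('h'): window [0,2] length 3 -- new best
  Position 3 ('c'): window [0,3] length 4 -- new best
  Position 4 ('e'): window [0,4] length 5 -- new best
  Position 5 ('f'): repeat (last at 1), move window start to 2
  Position 5 ('f'): window [2,5] length 4
Longest substring with no repeats: "gfhce" with length 5

5


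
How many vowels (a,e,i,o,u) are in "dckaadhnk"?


Input: dckaadhnk
Checking each character:
  'd' at position 0: consonant
  'c' at position 1: consonant
  'k' at position 2: consonant
  'a' at position 3: vowel (running total: 1)
  'a' at position 4: vowel (running total: 2)
  'd' at position 5: consonant
  'h' at position 6: consonant
  'n' at position 7: consonant
  'k' at position 8: consonant
Total vowels: 2

2


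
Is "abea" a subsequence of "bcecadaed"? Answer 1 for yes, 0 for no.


Check if "abea" is a subsequence of "bcecadaed"
Greedy scan:
  Position 0 ('b'): no match needed
  Position 1 ('c'): no match needed
  Position 2 ('e'): no match needed
  Position 3 ('c'): no match needed
  Position 4 ('a'): matches sub[0] = 'a'
  Position 5 ('d'): no match needed
  Position 6 ('a'): no match needed
  Position 7 ('e'): no match needed
  Position 8 ('d'): no match needed
Only matched 1/4 characters => not a subsequence

0


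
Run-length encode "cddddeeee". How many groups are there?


Input: cddddeeee
Scanning for consecutive runs:
  Group 1: 'c' x 1 (positions 0-0)
  Group 2: 'd' x 4 (positions 1-4)
  Group 3: 'e' x 4 (positions 5-8)
Total groups: 3

3


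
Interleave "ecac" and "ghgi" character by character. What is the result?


Interleaving "ecac" and "ghgi":
  Position 0: 'e' from first, 'g' from second => "eg"
  Position 1: 'c' from first, 'h' from second => "ch"
  Position 2: 'a' from first, 'g' from second => "ag"
  Position 3: 'c' from first, 'i' from second => "ci"
Result: egchagci

egchagci


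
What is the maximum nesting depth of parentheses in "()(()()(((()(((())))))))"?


Input: "()(()()(((()(((())))))))"
Tracking depth:
  Position 0 '(': depth becomes 1
  Position 1 ')': depth becomes 0
  Position 2 '(': depth becomes 1
  Position 3 '(': depth becomes 2
  Position 4 ')': depth becomes 1
  Position 5 '(': depth becomes 2
  Position 6 ')': depth becomes 1
  Position 7 '(': depth becomes 2
  Position 8 '(': depth becomes 3
  Position 9 '(': depth becomes 4
  Position 10 '(': depth becomes 5
  Position 11 ')': depth becomes 4
  Position 12 '(': depth becomes 5
  Position 13 '(': depth becomes 6
  Position 14 '(': depth becomes 7
  Position 15 '(': depth becomes 8
  Position 16 ')': depth becomes 7
  Position 17 ')': depth becomes 6
  Position 18 ')': depth becomes 5
  Position 19 ')': depth becomes 4
  Position 20 ')': depth becomes 3
  Position 21 ')': depth becomes 2
  Position 22 ')': depth becomes 1
  Position 23 ')': depth becomes 0
Maximum depth reached: 8

8


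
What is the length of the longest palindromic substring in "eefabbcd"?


Input: "eefabbcd"
Checking substrings for palindromes:
  [0:2] "ee" (len 2) => palindrome
  [4:6] "bb" (len 2) => palindrome
Longest palindromic substring: "ee" with length 2

2


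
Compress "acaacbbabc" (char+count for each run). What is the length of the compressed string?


Input: acaacbbabc
Runs:
  'a' x 1 => "a1"
  'c' x 1 => "c1"
  'a' x 2 => "a2"
  'c' x 1 => "c1"
  'b' x 2 => "b2"
  'a' x 1 => "a1"
  'b' x 1 => "b1"
  'c' x 1 => "c1"
Compressed: "a1c1a2c1b2a1b1c1"
Compressed length: 16

16


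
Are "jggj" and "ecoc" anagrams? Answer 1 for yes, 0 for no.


Strings: "jggj", "ecoc"
Sorted first:  ggjj
Sorted second: cceo
Differ at position 0: 'g' vs 'c' => not anagrams

0


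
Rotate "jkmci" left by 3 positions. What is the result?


Input: "jkmci", rotate left by 3
First 3 characters: "jkm"
Remaining characters: "ci"
Concatenate remaining + first: "ci" + "jkm" = "cijkm"

cijkm


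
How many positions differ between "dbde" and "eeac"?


Comparing "dbde" and "eeac" position by position:
  Position 0: 'd' vs 'e' => DIFFER
  Position 1: 'b' vs 'e' => DIFFER
  Position 2: 'd' vs 'a' => DIFFER
  Position 3: 'e' vs 'c' => DIFFER
Positions that differ: 4

4


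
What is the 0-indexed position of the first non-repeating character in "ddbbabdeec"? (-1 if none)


Input: ddbbabdeec
Character frequencies:
  'a': 1
  'b': 3
  'c': 1
  'd': 3
  'e': 2
Scanning left to right for freq == 1:
  Position 0 ('d'): freq=3, skip
  Position 1 ('d'): freq=3, skip
  Position 2 ('b'): freq=3, skip
  Position 3 ('b'): freq=3, skip
  Position 4 ('a'): unique! => answer = 4

4


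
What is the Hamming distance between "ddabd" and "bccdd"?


Comparing "ddabd" and "bccdd" position by position:
  Position 0: 'd' vs 'b' => differ
  Position 1: 'd' vs 'c' => differ
  Position 2: 'a' vs 'c' => differ
  Position 3: 'b' vs 'd' => differ
  Position 4: 'd' vs 'd' => same
Total differences (Hamming distance): 4

4


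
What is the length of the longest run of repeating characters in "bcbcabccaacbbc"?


Input: "bcbcabccaacbbc"
Scanning for longest run:
  Position 1 ('c'): new char, reset run to 1
  Position 2 ('b'): new char, reset run to 1
  Position 3 ('c'): new char, reset run to 1
  Position 4 ('a'): new char, reset run to 1
  Position 5 ('b'): new char, reset run to 1
  Position 6 ('c'): new char, reset run to 1
  Position 7 ('c'): continues run of 'c', length=2
  Position 8 ('a'): new char, reset run to 1
  Position 9 ('a'): continues run of 'a', length=2
  Position 10 ('c'): new char, reset run to 1
  Position 11 ('b'): new char, reset run to 1
  Position 12 ('b'): continues run of 'b', length=2
  Position 13 ('c'): new char, reset run to 1
Longest run: 'c' with length 2

2


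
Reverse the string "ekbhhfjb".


Input: ekbhhfjb
Reading characters right to left:
  Position 7: 'b'
  Position 6: 'j'
  Position 5: 'f'
  Position 4: 'h'
  Position 3: 'h'
  Position 2: 'b'
  Position 1: 'k'
  Position 0: 'e'
Reversed: bjfhhbke

bjfhhbke


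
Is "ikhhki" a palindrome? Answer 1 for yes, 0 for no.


Input: ikhhki
Reversed: ikhhki
  Compare pos 0 ('i') with pos 5 ('i'): match
  Compare pos 1 ('k') with pos 4 ('k'): match
  Compare pos 2 ('h') with pos 3 ('h'): match
Result: palindrome

1


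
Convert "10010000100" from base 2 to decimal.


Input: "10010000100" in base 2
Positional expansion:
  Digit '1' (value 1) x 2^10 = 1024
  Digit '0' (value 0) x 2^9 = 0
  Digit '0' (value 0) x 2^8 = 0
  Digit '1' (value 1) x 2^7 = 128
  Digit '0' (value 0) x 2^6 = 0
  Digit '0' (value 0) x 2^5 = 0
  Digit '0' (value 0) x 2^4 = 0
  Digit '0' (value 0) x 2^3 = 0
  Digit '1' (value 1) x 2^2 = 4
  Digit '0' (value 0) x 2^1 = 0
  Digit '0' (value 0) x 2^0 = 0
Sum = 1156

1156


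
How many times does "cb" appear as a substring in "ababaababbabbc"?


Searching for "cb" in "ababaababbabbc"
Scanning each position:
  Position 0: "ab" => no
  Position 1: "ba" => no
  Position 2: "ab" => no
  Position 3: "ba" => no
  Position 4: "aa" => no
  Position 5: "ab" => no
  Position 6: "ba" => no
  Position 7: "ab" => no
  Position 8: "bb" => no
  Position 9: "ba" => no
  Position 10: "ab" => no
  Position 11: "bb" => no
  Position 12: "bc" => no
Total occurrences: 0

0


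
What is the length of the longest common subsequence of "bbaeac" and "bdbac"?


LCS of "bbaeac" and "bdbac"
DP table:
           b    d    b    a    c
      0    0    0    0    0    0
  b   0    1    1    1    1    1
  b   0    1    1    2    2    2
  a   0    1    1    2    3    3
  e   0    1    1    2    3    3
  a   0    1    1    2    3    3
  c   0    1    1    2    3    4
LCS length = dp[6][5] = 4

4


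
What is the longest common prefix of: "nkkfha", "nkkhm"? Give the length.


Words: nkkfha, nkkhm
  Position 0: all 'n' => match
  Position 1: all 'k' => match
  Position 2: all 'k' => match
  Position 3: ('f', 'h') => mismatch, stop
LCP = "nkk" (length 3)

3


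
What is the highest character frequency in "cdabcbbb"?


Input: cdabcbbb
Character counts:
  'a': 1
  'b': 4
  'c': 2
  'd': 1
Maximum frequency: 4

4


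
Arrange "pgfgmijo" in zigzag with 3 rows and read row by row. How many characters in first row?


Zigzag "pgfgmijo" into 3 rows:
Placing characters:
  'p' => row 0
  'g' => row 1
  'f' => row 2
  'g' => row 1
  'm' => row 0
  'i' => row 1
  'j' => row 2
  'o' => row 1
Rows:
  Row 0: "pm"
  Row 1: "ggio"
  Row 2: "fj"
First row length: 2

2


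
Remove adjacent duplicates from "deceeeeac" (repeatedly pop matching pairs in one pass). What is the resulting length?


Input: deceeeeac
Stack-based adjacent duplicate removal:
  Read 'd': push. Stack: d
  Read 'e': push. Stack: de
  Read 'c': push. Stack: dec
  Read 'e': push. Stack: dece
  Read 'e': matches stack top 'e' => pop. Stack: dec
  Read 'e': push. Stack: dece
  Read 'e': matches stack top 'e' => pop. Stack: dec
  Read 'a': push. Stack: deca
  Read 'c': push. Stack: decac
Final stack: "decac" (length 5)

5


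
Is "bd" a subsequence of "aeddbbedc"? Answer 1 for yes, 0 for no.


Check if "bd" is a subsequence of "aeddbbedc"
Greedy scan:
  Position 0 ('a'): no match needed
  Position 1 ('e'): no match needed
  Position 2 ('d'): no match needed
  Position 3 ('d'): no match needed
  Position 4 ('b'): matches sub[0] = 'b'
  Position 5 ('b'): no match needed
  Position 6 ('e'): no match needed
  Position 7 ('d'): matches sub[1] = 'd'
  Position 8 ('c'): no match needed
All 2 characters matched => is a subsequence

1


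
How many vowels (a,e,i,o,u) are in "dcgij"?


Input: dcgij
Checking each character:
  'd' at position 0: consonant
  'c' at position 1: consonant
  'g' at position 2: consonant
  'i' at position 3: vowel (running total: 1)
  'j' at position 4: consonant
Total vowels: 1

1


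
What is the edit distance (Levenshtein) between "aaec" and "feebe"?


Computing edit distance: "aaec" -> "feebe"
DP table:
           f    e    e    b    e
      0    1    2    3    4    5
  a   1    1    2    3    4    5
  a   2    2    2    3    4    5
  e   3    3    2    2    3    4
  c   4    4    3    3    3    4
Edit distance = dp[4][5] = 4

4


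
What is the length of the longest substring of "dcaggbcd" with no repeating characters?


Input: "dcaggbcd"
Sliding window (track last position of each char):
  Position 0 ('d'): window [0,0] length 1 -- new best
  Position 1 ('c'): window [0,1] length 2 -- new best
  Position 2 ('a'): window [0,2] length 3 -- new best
  Position 3 ('g'): window [0,3] length 4 -- new best
  Position 4 ('g'): repeat (last at 3), move window start to 4
  Position 4 ('g'): window [4,4] length 1
  Position 5 ('b'): window [4,5] length 2
  Position 6 ('c'): window [4,6] length 3
  Position 7 ('d'): window [4,7] length 4
Longest substring with no repeats: "dcag" with length 4

4


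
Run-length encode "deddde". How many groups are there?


Input: deddde
Scanning for consecutive runs:
  Group 1: 'd' x 1 (positions 0-0)
  Group 2: 'e' x 1 (positions 1-1)
  Group 3: 'd' x 3 (positions 2-4)
  Group 4: 'e' x 1 (positions 5-5)
Total groups: 4

4


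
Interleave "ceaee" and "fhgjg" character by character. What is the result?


Interleaving "ceaee" and "fhgjg":
  Position 0: 'c' from first, 'f' from second => "cf"
  Position 1: 'e' from first, 'h' from second => "eh"
  Position 2: 'a' from first, 'g' from second => "ag"
  Position 3: 'e' from first, 'j' from second => "ej"
  Position 4: 'e' from first, 'g' from second => "eg"
Result: cfehagejeg

cfehagejeg


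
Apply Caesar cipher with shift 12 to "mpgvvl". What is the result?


Caesar cipher: shift "mpgvvl" by 12
  'm' (pos 12) + 12 = pos 24 = 'y'
  'p' (pos 15) + 12 = pos 1 = 'b'
  'g' (pos 6) + 12 = pos 18 = 's'
  'v' (pos 21) + 12 = pos 7 = 'h'
  'v' (pos 21) + 12 = pos 7 = 'h'
  'l' (pos 11) + 12 = pos 23 = 'x'
Result: ybshhx

ybshhx


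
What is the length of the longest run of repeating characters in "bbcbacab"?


Input: "bbcbacab"
Scanning for longest run:
  Position 1 ('b'): continues run of 'b', length=2
  Position 2 ('c'): new char, reset run to 1
  Position 3 ('b'): new char, reset run to 1
  Position 4 ('a'): new char, reset run to 1
  Position 5 ('c'): new char, reset run to 1
  Position 6 ('a'): new char, reset run to 1
  Position 7 ('b'): new char, reset run to 1
Longest run: 'b' with length 2

2


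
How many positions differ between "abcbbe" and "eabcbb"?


Comparing "abcbbe" and "eabcbb" position by position:
  Position 0: 'a' vs 'e' => DIFFER
  Position 1: 'b' vs 'a' => DIFFER
  Position 2: 'c' vs 'b' => DIFFER
  Position 3: 'b' vs 'c' => DIFFER
  Position 4: 'b' vs 'b' => same
  Position 5: 'e' vs 'b' => DIFFER
Positions that differ: 5

5


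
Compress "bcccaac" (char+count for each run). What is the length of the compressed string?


Input: bcccaac
Runs:
  'b' x 1 => "b1"
  'c' x 3 => "c3"
  'a' x 2 => "a2"
  'c' x 1 => "c1"
Compressed: "b1c3a2c1"
Compressed length: 8

8


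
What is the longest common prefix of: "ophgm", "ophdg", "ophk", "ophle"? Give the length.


Words: ophgm, ophdg, ophk, ophle
  Position 0: all 'o' => match
  Position 1: all 'p' => match
  Position 2: all 'h' => match
  Position 3: ('g', 'd', 'k', 'l') => mismatch, stop
LCP = "oph" (length 3)

3


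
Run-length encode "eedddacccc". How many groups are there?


Input: eedddacccc
Scanning for consecutive runs:
  Group 1: 'e' x 2 (positions 0-1)
  Group 2: 'd' x 3 (positions 2-4)
  Group 3: 'a' x 1 (positions 5-5)
  Group 4: 'c' x 4 (positions 6-9)
Total groups: 4

4


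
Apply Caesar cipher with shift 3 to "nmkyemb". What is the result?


Caesar cipher: shift "nmkyemb" by 3
  'n' (pos 13) + 3 = pos 16 = 'q'
  'm' (pos 12) + 3 = pos 15 = 'p'
  'k' (pos 10) + 3 = pos 13 = 'n'
  'y' (pos 24) + 3 = pos 1 = 'b'
  'e' (pos 4) + 3 = pos 7 = 'h'
  'm' (pos 12) + 3 = pos 15 = 'p'
  'b' (pos 1) + 3 = pos 4 = 'e'
Result: qpnbhpe

qpnbhpe


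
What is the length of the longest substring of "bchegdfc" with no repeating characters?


Input: "bchegdfc"
Sliding window (track last position of each char):
  Position 0 ('b'): window [0,0] length 1 -- new best
  Position 1 ('c'): window [0,1] length 2 -- new best
  Position 2 ('h'): window [0,2] length 3 -- new best
  Position 3 ('e'): window [0,3] length 4 -- new best
  Position 4 ('g'): window [0,4] length 5 -- new best
  Position 5 ('d'): window [0,5] length 6 -- new best
  Position 6 ('f'): window [0,6] length 7 -- new best
  Position 7 ('c'): repeat (last at 1), move window start to 2
  Position 7 ('c'): window [2,7] length 6
Longest substring with no repeats: "bchegdf" with length 7

7


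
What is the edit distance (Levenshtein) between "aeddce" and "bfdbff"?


Computing edit distance: "aeddce" -> "bfdbff"
DP table:
           b    f    d    b    f    f
      0    1    2    3    4    5    6
  a   1    1    2    3    4    5    6
  e   2    2    2    3    4    5    6
  d   3    3    3    2    3    4    5
  d   4    4    4    3    3    4    5
  c   5    5    5    4    4    4    5
  e   6    6    6    5    5    5    5
Edit distance = dp[6][6] = 5

5


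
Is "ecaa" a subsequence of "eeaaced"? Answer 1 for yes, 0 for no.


Check if "ecaa" is a subsequence of "eeaaced"
Greedy scan:
  Position 0 ('e'): matches sub[0] = 'e'
  Position 1 ('e'): no match needed
  Position 2 ('a'): no match needed
  Position 3 ('a'): no match needed
  Position 4 ('c'): matches sub[1] = 'c'
  Position 5 ('e'): no match needed
  Position 6 ('d'): no match needed
Only matched 2/4 characters => not a subsequence

0


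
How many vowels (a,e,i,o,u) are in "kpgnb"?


Input: kpgnb
Checking each character:
  'k' at position 0: consonant
  'p' at position 1: consonant
  'g' at position 2: consonant
  'n' at position 3: consonant
  'b' at position 4: consonant
Total vowels: 0

0


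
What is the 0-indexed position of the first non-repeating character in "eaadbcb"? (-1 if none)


Input: eaadbcb
Character frequencies:
  'a': 2
  'b': 2
  'c': 1
  'd': 1
  'e': 1
Scanning left to right for freq == 1:
  Position 0 ('e'): unique! => answer = 0

0


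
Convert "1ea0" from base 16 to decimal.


Input: "1ea0" in base 16
Positional expansion:
  Digit '1' (value 1) x 16^3 = 4096
  Digit 'e' (value 14) x 16^2 = 3584
  Digit 'a' (value 10) x 16^1 = 160
  Digit '0' (value 0) x 16^0 = 0
Sum = 7840

7840


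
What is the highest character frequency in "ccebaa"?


Input: ccebaa
Character counts:
  'a': 2
  'b': 1
  'c': 2
  'e': 1
Maximum frequency: 2

2


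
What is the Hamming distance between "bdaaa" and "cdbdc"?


Comparing "bdaaa" and "cdbdc" position by position:
  Position 0: 'b' vs 'c' => differ
  Position 1: 'd' vs 'd' => same
  Position 2: 'a' vs 'b' => differ
  Position 3: 'a' vs 'd' => differ
  Position 4: 'a' vs 'c' => differ
Total differences (Hamming distance): 4

4


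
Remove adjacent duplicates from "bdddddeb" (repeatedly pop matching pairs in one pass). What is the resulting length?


Input: bdddddeb
Stack-based adjacent duplicate removal:
  Read 'b': push. Stack: b
  Read 'd': push. Stack: bd
  Read 'd': matches stack top 'd' => pop. Stack: b
  Read 'd': push. Stack: bd
  Read 'd': matches stack top 'd' => pop. Stack: b
  Read 'd': push. Stack: bd
  Read 'e': push. Stack: bde
  Read 'b': push. Stack: bdeb
Final stack: "bdeb" (length 4)

4


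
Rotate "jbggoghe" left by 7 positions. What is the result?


Input: "jbggoghe", rotate left by 7
First 7 characters: "jbggogh"
Remaining characters: "e"
Concatenate remaining + first: "e" + "jbggogh" = "ejbggogh"

ejbggogh


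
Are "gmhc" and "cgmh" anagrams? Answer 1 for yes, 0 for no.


Strings: "gmhc", "cgmh"
Sorted first:  cghm
Sorted second: cghm
Sorted forms match => anagrams

1


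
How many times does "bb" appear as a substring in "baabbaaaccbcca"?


Searching for "bb" in "baabbaaaccbcca"
Scanning each position:
  Position 0: "ba" => no
  Position 1: "aa" => no
  Position 2: "ab" => no
  Position 3: "bb" => MATCH
  Position 4: "ba" => no
  Position 5: "aa" => no
  Position 6: "aa" => no
  Position 7: "ac" => no
  Position 8: "cc" => no
  Position 9: "cb" => no
  Position 10: "bc" => no
  Position 11: "cc" => no
  Position 12: "ca" => no
Total occurrences: 1

1


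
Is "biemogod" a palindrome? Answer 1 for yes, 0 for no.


Input: biemogod
Reversed: dogomeib
  Compare pos 0 ('b') with pos 7 ('d'): MISMATCH
  Compare pos 1 ('i') with pos 6 ('o'): MISMATCH
  Compare pos 2 ('e') with pos 5 ('g'): MISMATCH
  Compare pos 3 ('m') with pos 4 ('o'): MISMATCH
Result: not a palindrome

0


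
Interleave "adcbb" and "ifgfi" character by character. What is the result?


Interleaving "adcbb" and "ifgfi":
  Position 0: 'a' from first, 'i' from second => "ai"
  Position 1: 'd' from first, 'f' from second => "df"
  Position 2: 'c' from first, 'g' from second => "cg"
  Position 3: 'b' from first, 'f' from second => "bf"
  Position 4: 'b' from first, 'i' from second => "bi"
Result: aidfcgbfbi

aidfcgbfbi


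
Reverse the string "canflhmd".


Input: canflhmd
Reading characters right to left:
  Position 7: 'd'
  Position 6: 'm'
  Position 5: 'h'
  Position 4: 'l'
  Position 3: 'f'
  Position 2: 'n'
  Position 1: 'a'
  Position 0: 'c'
Reversed: dmhlfnac

dmhlfnac


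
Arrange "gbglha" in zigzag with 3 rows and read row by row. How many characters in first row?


Zigzag "gbglha" into 3 rows:
Placing characters:
  'g' => row 0
  'b' => row 1
  'g' => row 2
  'l' => row 1
  'h' => row 0
  'a' => row 1
Rows:
  Row 0: "gh"
  Row 1: "bla"
  Row 2: "g"
First row length: 2

2


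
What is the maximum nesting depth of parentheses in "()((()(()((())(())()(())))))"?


Input: "()((()(()((())(())()(())))))"
Tracking depth:
  Position 0 '(': depth becomes 1
  Position 1 ')': depth becomes 0
  Position 2 '(': depth becomes 1
  Position 3 '(': depth becomes 2
  Position 4 '(': depth becomes 3
  Position 5 ')': depth becomes 2
  Position 6 '(': depth becomes 3
  Position 7 '(': depth becomes 4
  Position 8 ')': depth becomes 3
  Position 9 '(': depth becomes 4
  Position 10 '(': depth becomes 5
  Position 11 '(': depth becomes 6
  Position 12 ')': depth becomes 5
  Position 13 ')': depth becomes 4
  Position 14 '(': depth becomes 5
  Position 15 '(': depth becomes 6
  Position 16 ')': depth becomes 5
  Position 17 ')': depth becomes 4
  Position 18 '(': depth becomes 5
  Position 19 ')': depth becomes 4
  Position 20 '(': depth becomes 5
  Position 21 '(': depth becomes 6
  Position 22 ')': depth becomes 5
  Position 23 ')': depth becomes 4
  Position 24 ')': depth becomes 3
  Position 25 ')': depth becomes 2
  Position 26 ')': depth becomes 1
  Position 27 ')': depth becomes 0
Maximum depth reached: 6

6


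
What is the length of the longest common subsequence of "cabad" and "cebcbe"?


LCS of "cabad" and "cebcbe"
DP table:
           c    e    b    c    b    e
      0    0    0    0    0    0    0
  c   0    1    1    1    1    1    1
  a   0    1    1    1    1    1    1
  b   0    1    1    2    2    2    2
  a   0    1    1    2    2    2    2
  d   0    1    1    2    2    2    2
LCS length = dp[5][6] = 2

2


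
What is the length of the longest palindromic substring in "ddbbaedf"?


Input: "ddbbaedf"
Checking substrings for palindromes:
  [0:2] "dd" (len 2) => palindrome
  [2:4] "bb" (len 2) => palindrome
Longest palindromic substring: "dd" with length 2

2


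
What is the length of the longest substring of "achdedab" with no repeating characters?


Input: "achdedab"
Sliding window (track last position of each char):
  Position 0 ('a'): window [0,0] length 1 -- new best
  Position 1 ('c'): window [0,1] length 2 -- new best
  Position 2 ('h'): window [0,2] length 3 -- new best
  Position 3 ('d'): window [0,3] length 4 -- new best
  Position 4 ('e'): window [0,4] length 5 -- new best
  Position 5 ('d'): repeat (last at 3), move window start to 4
  Position 5 ('d'): window [4,5] length 2
  Position 6 ('a'): window [4,6] length 3
  Position 7 ('b'): window [4,7] length 4
Longest substring with no repeats: "achde" with length 5

5


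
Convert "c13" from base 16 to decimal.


Input: "c13" in base 16
Positional expansion:
  Digit 'c' (value 12) x 16^2 = 3072
  Digit '1' (value 1) x 16^1 = 16
  Digit '3' (value 3) x 16^0 = 3
Sum = 3091

3091


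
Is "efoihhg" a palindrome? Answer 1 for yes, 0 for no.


Input: efoihhg
Reversed: ghhiofe
  Compare pos 0 ('e') with pos 6 ('g'): MISMATCH
  Compare pos 1 ('f') with pos 5 ('h'): MISMATCH
  Compare pos 2 ('o') with pos 4 ('h'): MISMATCH
Result: not a palindrome

0


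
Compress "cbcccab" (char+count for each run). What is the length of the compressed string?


Input: cbcccab
Runs:
  'c' x 1 => "c1"
  'b' x 1 => "b1"
  'c' x 3 => "c3"
  'a' x 1 => "a1"
  'b' x 1 => "b1"
Compressed: "c1b1c3a1b1"
Compressed length: 10

10


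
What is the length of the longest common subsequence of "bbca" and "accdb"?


LCS of "bbca" and "accdb"
DP table:
           a    c    c    d    b
      0    0    0    0    0    0
  b   0    0    0    0    0    1
  b   0    0    0    0    0    1
  c   0    0    1    1    1    1
  a   0    1    1    1    1    1
LCS length = dp[4][5] = 1

1


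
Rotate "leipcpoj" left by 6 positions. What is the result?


Input: "leipcpoj", rotate left by 6
First 6 characters: "leipcp"
Remaining characters: "oj"
Concatenate remaining + first: "oj" + "leipcp" = "ojleipcp"

ojleipcp


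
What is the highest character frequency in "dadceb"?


Input: dadceb
Character counts:
  'a': 1
  'b': 1
  'c': 1
  'd': 2
  'e': 1
Maximum frequency: 2

2


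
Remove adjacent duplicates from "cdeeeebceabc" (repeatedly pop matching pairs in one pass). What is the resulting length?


Input: cdeeeebceabc
Stack-based adjacent duplicate removal:
  Read 'c': push. Stack: c
  Read 'd': push. Stack: cd
  Read 'e': push. Stack: cde
  Read 'e': matches stack top 'e' => pop. Stack: cd
  Read 'e': push. Stack: cde
  Read 'e': matches stack top 'e' => pop. Stack: cd
  Read 'b': push. Stack: cdb
  Read 'c': push. Stack: cdbc
  Read 'e': push. Stack: cdbce
  Read 'a': push. Stack: cdbcea
  Read 'b': push. Stack: cdbceab
  Read 'c': push. Stack: cdbceabc
Final stack: "cdbceabc" (length 8)

8


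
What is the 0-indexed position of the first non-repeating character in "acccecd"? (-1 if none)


Input: acccecd
Character frequencies:
  'a': 1
  'c': 4
  'd': 1
  'e': 1
Scanning left to right for freq == 1:
  Position 0 ('a'): unique! => answer = 0

0


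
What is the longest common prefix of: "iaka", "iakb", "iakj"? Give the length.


Words: iaka, iakb, iakj
  Position 0: all 'i' => match
  Position 1: all 'a' => match
  Position 2: all 'k' => match
  Position 3: ('a', 'b', 'j') => mismatch, stop
LCP = "iak" (length 3)

3


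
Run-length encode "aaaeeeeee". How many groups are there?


Input: aaaeeeeee
Scanning for consecutive runs:
  Group 1: 'a' x 3 (positions 0-2)
  Group 2: 'e' x 6 (positions 3-8)
Total groups: 2

2


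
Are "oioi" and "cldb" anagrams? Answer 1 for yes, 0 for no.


Strings: "oioi", "cldb"
Sorted first:  iioo
Sorted second: bcdl
Differ at position 0: 'i' vs 'b' => not anagrams

0


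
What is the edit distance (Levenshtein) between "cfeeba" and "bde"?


Computing edit distance: "cfeeba" -> "bde"
DP table:
           b    d    e
      0    1    2    3
  c   1    1    2    3
  f   2    2    2    3
  e   3    3    3    2
  e   4    4    4    3
  b   5    4    5    4
  a   6    5    5    5
Edit distance = dp[6][3] = 5

5


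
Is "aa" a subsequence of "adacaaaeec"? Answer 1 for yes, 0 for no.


Check if "aa" is a subsequence of "adacaaaeec"
Greedy scan:
  Position 0 ('a'): matches sub[0] = 'a'
  Position 1 ('d'): no match needed
  Position 2 ('a'): matches sub[1] = 'a'
  Position 3 ('c'): no match needed
  Position 4 ('a'): no match needed
  Position 5 ('a'): no match needed
  Position 6 ('a'): no match needed
  Position 7 ('e'): no match needed
  Position 8 ('e'): no match needed
  Position 9 ('c'): no match needed
All 2 characters matched => is a subsequence

1


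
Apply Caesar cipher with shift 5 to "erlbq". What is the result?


Caesar cipher: shift "erlbq" by 5
  'e' (pos 4) + 5 = pos 9 = 'j'
  'r' (pos 17) + 5 = pos 22 = 'w'
  'l' (pos 11) + 5 = pos 16 = 'q'
  'b' (pos 1) + 5 = pos 6 = 'g'
  'q' (pos 16) + 5 = pos 21 = 'v'
Result: jwqgv

jwqgv


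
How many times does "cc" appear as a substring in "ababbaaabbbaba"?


Searching for "cc" in "ababbaaabbbaba"
Scanning each position:
  Position 0: "ab" => no
  Position 1: "ba" => no
  Position 2: "ab" => no
  Position 3: "bb" => no
  Position 4: "ba" => no
  Position 5: "aa" => no
  Position 6: "aa" => no
  Position 7: "ab" => no
  Position 8: "bb" => no
  Position 9: "bb" => no
  Position 10: "ba" => no
  Position 11: "ab" => no
  Position 12: "ba" => no
Total occurrences: 0

0


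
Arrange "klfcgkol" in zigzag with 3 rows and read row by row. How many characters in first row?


Zigzag "klfcgkol" into 3 rows:
Placing characters:
  'k' => row 0
  'l' => row 1
  'f' => row 2
  'c' => row 1
  'g' => row 0
  'k' => row 1
  'o' => row 2
  'l' => row 1
Rows:
  Row 0: "kg"
  Row 1: "lckl"
  Row 2: "fo"
First row length: 2

2


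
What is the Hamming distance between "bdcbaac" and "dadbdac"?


Comparing "bdcbaac" and "dadbdac" position by position:
  Position 0: 'b' vs 'd' => differ
  Position 1: 'd' vs 'a' => differ
  Position 2: 'c' vs 'd' => differ
  Position 3: 'b' vs 'b' => same
  Position 4: 'a' vs 'd' => differ
  Position 5: 'a' vs 'a' => same
  Position 6: 'c' vs 'c' => same
Total differences (Hamming distance): 4

4


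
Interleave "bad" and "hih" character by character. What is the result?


Interleaving "bad" and "hih":
  Position 0: 'b' from first, 'h' from second => "bh"
  Position 1: 'a' from first, 'i' from second => "ai"
  Position 2: 'd' from first, 'h' from second => "dh"
Result: bhaidh

bhaidh


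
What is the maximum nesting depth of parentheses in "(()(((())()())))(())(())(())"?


Input: "(()(((())()())))(())(())(())"
Tracking depth:
  Position 0 '(': depth becomes 1
  Position 1 '(': depth becomes 2
  Position 2 ')': depth becomes 1
  Position 3 '(': depth becomes 2
  Position 4 '(': depth becomes 3
  Position 5 '(': depth becomes 4
  Position 6 '(': depth becomes 5
  Position 7 ')': depth becomes 4
  Position 8 ')': depth becomes 3
  Position 9 '(': depth becomes 4
  Position 10 ')': depth becomes 3
  Position 11 '(': depth becomes 4
  Position 12 ')': depth becomes 3
  Position 13 ')': depth becomes 2
  Position 14 ')': depth becomes 1
  Position 15 ')': depth becomes 0
  Position 16 '(': depth becomes 1
  Position 17 '(': depth becomes 2
  Position 18 ')': depth becomes 1
  Position 19 ')': depth becomes 0
  Position 20 '(': depth becomes 1
  Position 21 '(': depth becomes 2
  Position 22 ')': depth becomes 1
  Position 23 ')': depth becomes 0
  Position 24 '(': depth becomes 1
  Position 25 '(': depth becomes 2
  Position 26 ')': depth becomes 1
  Position 27 ')': depth becomes 0
Maximum depth reached: 5

5


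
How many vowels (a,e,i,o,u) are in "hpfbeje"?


Input: hpfbeje
Checking each character:
  'h' at position 0: consonant
  'p' at position 1: consonant
  'f' at position 2: consonant
  'b' at position 3: consonant
  'e' at position 4: vowel (running total: 1)
  'j' at position 5: consonant
  'e' at position 6: vowel (running total: 2)
Total vowels: 2

2


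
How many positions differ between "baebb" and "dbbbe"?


Comparing "baebb" and "dbbbe" position by position:
  Position 0: 'b' vs 'd' => DIFFER
  Position 1: 'a' vs 'b' => DIFFER
  Position 2: 'e' vs 'b' => DIFFER
  Position 3: 'b' vs 'b' => same
  Position 4: 'b' vs 'e' => DIFFER
Positions that differ: 4

4


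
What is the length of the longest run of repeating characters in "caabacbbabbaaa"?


Input: "caabacbbabbaaa"
Scanning for longest run:
  Position 1 ('a'): new char, reset run to 1
  Position 2 ('a'): continues run of 'a', length=2
  Position 3 ('b'): new char, reset run to 1
  Position 4 ('a'): new char, reset run to 1
  Position 5 ('c'): new char, reset run to 1
  Position 6 ('b'): new char, reset run to 1
  Position 7 ('b'): continues run of 'b', length=2
  Position 8 ('a'): new char, reset run to 1
  Position 9 ('b'): new char, reset run to 1
  Position 10 ('b'): continues run of 'b', length=2
  Position 11 ('a'): new char, reset run to 1
  Position 12 ('a'): continues run of 'a', length=2
  Position 13 ('a'): continues run of 'a', length=3
Longest run: 'a' with length 3

3


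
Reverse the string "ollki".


Input: ollki
Reading characters right to left:
  Position 4: 'i'
  Position 3: 'k'
  Position 2: 'l'
  Position 1: 'l'
  Position 0: 'o'
Reversed: ikllo

ikllo


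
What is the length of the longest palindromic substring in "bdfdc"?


Input: "bdfdc"
Checking substrings for palindromes:
  [1:4] "dfd" (len 3) => palindrome
Longest palindromic substring: "dfd" with length 3

3


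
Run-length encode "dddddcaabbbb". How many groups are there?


Input: dddddcaabbbb
Scanning for consecutive runs:
  Group 1: 'd' x 5 (positions 0-4)
  Group 2: 'c' x 1 (positions 5-5)
  Group 3: 'a' x 2 (positions 6-7)
  Group 4: 'b' x 4 (positions 8-11)
Total groups: 4

4


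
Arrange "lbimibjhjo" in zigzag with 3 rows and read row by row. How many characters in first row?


Zigzag "lbimibjhjo" into 3 rows:
Placing characters:
  'l' => row 0
  'b' => row 1
  'i' => row 2
  'm' => row 1
  'i' => row 0
  'b' => row 1
  'j' => row 2
  'h' => row 1
  'j' => row 0
  'o' => row 1
Rows:
  Row 0: "lij"
  Row 1: "bmbho"
  Row 2: "ij"
First row length: 3

3


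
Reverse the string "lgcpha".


Input: lgcpha
Reading characters right to left:
  Position 5: 'a'
  Position 4: 'h'
  Position 3: 'p'
  Position 2: 'c'
  Position 1: 'g'
  Position 0: 'l'
Reversed: ahpcgl

ahpcgl


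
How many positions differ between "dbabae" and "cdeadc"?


Comparing "dbabae" and "cdeadc" position by position:
  Position 0: 'd' vs 'c' => DIFFER
  Position 1: 'b' vs 'd' => DIFFER
  Position 2: 'a' vs 'e' => DIFFER
  Position 3: 'b' vs 'a' => DIFFER
  Position 4: 'a' vs 'd' => DIFFER
  Position 5: 'e' vs 'c' => DIFFER
Positions that differ: 6

6
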